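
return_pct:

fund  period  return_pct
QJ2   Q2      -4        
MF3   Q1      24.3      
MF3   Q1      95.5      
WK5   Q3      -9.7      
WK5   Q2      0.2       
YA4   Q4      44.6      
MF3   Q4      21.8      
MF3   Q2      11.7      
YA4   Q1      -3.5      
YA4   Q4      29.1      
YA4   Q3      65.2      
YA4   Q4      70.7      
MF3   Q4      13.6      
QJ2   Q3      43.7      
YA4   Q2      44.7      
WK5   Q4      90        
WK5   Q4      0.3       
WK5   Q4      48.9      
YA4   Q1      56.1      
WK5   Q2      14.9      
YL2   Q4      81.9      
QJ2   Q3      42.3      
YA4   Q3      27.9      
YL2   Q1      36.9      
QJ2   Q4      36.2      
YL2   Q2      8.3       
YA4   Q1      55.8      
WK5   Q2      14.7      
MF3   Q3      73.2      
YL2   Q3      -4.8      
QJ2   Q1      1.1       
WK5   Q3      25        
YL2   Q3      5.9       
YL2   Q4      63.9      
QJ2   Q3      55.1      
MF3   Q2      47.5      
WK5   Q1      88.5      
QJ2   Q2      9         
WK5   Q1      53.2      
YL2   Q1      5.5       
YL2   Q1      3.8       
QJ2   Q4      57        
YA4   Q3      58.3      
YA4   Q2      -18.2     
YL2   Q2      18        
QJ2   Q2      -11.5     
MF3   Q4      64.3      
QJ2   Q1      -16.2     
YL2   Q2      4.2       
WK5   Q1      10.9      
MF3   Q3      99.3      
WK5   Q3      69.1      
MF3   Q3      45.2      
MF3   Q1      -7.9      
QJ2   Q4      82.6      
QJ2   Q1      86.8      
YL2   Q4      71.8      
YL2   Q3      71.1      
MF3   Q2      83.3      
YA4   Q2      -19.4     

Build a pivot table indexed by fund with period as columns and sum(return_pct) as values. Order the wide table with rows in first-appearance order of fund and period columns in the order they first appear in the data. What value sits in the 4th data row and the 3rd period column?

With rows in first-appearance order of fund, row 4 is fund=YA4. period columns in first-appearance order: Q2, Q1, Q3, Q4; column 3 is Q3.
Long rows with fund=YA4, period=Q3: 65.2 + 27.9 + 58.3 = 151.4.

151.4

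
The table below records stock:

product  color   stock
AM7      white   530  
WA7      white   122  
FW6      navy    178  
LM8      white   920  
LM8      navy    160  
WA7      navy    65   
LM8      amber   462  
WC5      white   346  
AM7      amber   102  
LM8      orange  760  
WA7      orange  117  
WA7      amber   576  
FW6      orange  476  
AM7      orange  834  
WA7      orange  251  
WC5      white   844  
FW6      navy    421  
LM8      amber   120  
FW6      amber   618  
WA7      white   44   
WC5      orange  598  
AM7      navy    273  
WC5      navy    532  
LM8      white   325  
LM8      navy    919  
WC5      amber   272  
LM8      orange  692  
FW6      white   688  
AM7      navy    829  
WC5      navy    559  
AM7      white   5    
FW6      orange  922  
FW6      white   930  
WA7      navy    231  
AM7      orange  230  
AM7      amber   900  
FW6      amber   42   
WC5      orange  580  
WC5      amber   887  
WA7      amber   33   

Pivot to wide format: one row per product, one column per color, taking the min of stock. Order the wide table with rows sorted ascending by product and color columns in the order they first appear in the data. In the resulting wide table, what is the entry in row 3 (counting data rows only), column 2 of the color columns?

With rows sorted ascending by product, row 3 is product=LM8. color columns in first-appearance order: white, navy, amber, orange; column 2 is navy.
Long rows with product=LM8, color=navy: min(160, 919) = 160.

160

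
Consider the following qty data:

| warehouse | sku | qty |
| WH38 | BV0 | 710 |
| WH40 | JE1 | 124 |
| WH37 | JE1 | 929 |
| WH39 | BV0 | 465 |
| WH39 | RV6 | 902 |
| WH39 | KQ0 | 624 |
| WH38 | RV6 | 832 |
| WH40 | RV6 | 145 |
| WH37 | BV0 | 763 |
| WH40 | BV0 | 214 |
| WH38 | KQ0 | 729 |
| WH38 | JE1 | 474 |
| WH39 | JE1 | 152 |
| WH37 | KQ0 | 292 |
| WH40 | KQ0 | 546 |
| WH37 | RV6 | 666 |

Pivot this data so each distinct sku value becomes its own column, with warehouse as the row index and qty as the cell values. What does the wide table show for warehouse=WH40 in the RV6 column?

Wide layout: rows indexed by warehouse, columns are the 4 distinct sku values (BV0, JE1, RV6, KQ0).
Cell (warehouse=WH40, sku=RV6) draws from the long row where warehouse=WH40 and sku=RV6, which has qty=145.

145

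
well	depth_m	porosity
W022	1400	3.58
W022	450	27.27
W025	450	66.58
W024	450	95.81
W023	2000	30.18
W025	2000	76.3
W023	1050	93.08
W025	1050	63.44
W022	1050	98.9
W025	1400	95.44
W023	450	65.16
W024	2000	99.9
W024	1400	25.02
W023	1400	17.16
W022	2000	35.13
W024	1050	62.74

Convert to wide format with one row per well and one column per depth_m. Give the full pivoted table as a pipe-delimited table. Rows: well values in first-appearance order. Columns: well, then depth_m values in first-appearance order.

| well | 1400 | 450 | 2000 | 1050 |
| W022 | 3.58 | 27.27 | 35.13 | 98.9 |
| W025 | 95.44 | 66.58 | 76.3 | 63.44 |
| W024 | 25.02 | 95.81 | 99.9 | 62.74 |
| W023 | 17.16 | 65.16 | 30.18 | 93.08 |

Columns: well plus the 4 distinct depth_m values (1400, 450, 2000, 1050).
For example, row W022 column 1400 takes porosity=3.58 from the long row (W022, 1400).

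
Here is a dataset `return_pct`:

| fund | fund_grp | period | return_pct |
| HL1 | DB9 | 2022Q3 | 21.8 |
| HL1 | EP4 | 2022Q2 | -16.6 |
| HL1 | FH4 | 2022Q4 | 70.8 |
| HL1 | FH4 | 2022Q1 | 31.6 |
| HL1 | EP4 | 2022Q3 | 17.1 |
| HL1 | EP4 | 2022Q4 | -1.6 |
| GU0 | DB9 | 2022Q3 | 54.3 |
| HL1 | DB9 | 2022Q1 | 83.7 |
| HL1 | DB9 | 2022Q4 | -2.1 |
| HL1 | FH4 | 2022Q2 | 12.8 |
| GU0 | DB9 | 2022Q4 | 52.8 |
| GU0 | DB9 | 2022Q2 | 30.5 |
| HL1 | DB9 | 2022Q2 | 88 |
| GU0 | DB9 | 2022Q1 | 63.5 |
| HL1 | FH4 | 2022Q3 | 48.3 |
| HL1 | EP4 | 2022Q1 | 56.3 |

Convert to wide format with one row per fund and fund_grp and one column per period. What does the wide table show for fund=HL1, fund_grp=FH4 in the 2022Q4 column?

Wide layout: rows indexed by fund and fund_grp, columns are the 4 distinct period values (2022Q3, 2022Q2, 2022Q4, 2022Q1).
Cell (fund=HL1, fund_grp=FH4, period=2022Q4) draws from the long row where fund=HL1, fund_grp=FH4 and period=2022Q4, which has return_pct=70.8.

70.8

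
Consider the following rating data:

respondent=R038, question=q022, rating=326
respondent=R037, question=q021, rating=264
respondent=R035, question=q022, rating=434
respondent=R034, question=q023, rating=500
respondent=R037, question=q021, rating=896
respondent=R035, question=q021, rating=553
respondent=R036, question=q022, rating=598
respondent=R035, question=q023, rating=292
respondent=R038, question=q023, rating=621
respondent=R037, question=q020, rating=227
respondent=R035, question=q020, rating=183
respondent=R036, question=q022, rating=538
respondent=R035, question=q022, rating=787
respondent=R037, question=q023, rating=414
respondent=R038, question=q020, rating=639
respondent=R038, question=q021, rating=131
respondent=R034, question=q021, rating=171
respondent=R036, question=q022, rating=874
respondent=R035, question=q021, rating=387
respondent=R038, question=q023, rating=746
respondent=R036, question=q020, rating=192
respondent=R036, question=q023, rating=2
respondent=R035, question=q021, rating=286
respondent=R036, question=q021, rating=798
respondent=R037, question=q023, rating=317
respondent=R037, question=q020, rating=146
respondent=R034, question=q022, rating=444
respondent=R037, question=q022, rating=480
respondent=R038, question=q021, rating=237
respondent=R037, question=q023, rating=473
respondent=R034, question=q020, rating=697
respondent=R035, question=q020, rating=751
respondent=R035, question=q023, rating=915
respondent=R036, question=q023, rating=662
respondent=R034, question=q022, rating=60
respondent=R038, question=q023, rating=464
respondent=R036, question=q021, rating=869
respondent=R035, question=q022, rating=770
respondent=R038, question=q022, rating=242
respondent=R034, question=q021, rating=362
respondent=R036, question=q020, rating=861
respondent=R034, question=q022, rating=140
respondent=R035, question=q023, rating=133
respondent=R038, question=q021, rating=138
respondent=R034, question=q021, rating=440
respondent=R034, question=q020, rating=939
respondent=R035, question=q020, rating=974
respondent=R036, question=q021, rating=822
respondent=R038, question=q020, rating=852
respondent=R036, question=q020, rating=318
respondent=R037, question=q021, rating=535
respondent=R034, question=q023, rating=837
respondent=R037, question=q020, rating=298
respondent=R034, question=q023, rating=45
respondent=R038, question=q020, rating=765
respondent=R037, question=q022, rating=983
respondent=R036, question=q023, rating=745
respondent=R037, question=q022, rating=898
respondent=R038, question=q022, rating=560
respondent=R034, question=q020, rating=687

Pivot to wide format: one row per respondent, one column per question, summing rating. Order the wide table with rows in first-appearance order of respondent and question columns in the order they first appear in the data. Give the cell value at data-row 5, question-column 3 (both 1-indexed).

With rows in first-appearance order of respondent, row 5 is respondent=R036. question columns in first-appearance order: q022, q021, q023, q020; column 3 is q023.
Long rows with respondent=R036, question=q023: 2 + 662 + 745 = 1409.

1409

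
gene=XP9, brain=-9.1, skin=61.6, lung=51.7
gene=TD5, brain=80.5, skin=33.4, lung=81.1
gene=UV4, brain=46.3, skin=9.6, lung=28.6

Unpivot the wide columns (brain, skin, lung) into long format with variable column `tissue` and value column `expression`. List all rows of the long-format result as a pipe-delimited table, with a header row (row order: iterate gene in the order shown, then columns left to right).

Each (gene, column) pair becomes one row: 3 × 3 = 9 rows.
For example, (XP9, brain) → expression=-9.1.

| gene | tissue | expression |
| XP9 | brain | -9.1 |
| XP9 | skin | 61.6 |
| XP9 | lung | 51.7 |
| TD5 | brain | 80.5 |
| TD5 | skin | 33.4 |
| TD5 | lung | 81.1 |
| UV4 | brain | 46.3 |
| UV4 | skin | 9.6 |
| UV4 | lung | 28.6 |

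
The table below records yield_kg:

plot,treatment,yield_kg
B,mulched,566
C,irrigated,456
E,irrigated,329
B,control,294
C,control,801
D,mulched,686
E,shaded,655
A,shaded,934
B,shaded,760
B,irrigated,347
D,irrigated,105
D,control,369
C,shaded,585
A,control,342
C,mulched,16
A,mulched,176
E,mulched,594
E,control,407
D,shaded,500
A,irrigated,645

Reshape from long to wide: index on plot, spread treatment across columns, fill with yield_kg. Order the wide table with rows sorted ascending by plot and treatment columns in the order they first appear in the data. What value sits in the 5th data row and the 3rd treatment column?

With rows sorted ascending by plot, row 5 is plot=E. treatment columns in first-appearance order: mulched, irrigated, control, shaded; column 3 is control.
Long rows with plot=E, treatment=control: yield_kg = 407.

407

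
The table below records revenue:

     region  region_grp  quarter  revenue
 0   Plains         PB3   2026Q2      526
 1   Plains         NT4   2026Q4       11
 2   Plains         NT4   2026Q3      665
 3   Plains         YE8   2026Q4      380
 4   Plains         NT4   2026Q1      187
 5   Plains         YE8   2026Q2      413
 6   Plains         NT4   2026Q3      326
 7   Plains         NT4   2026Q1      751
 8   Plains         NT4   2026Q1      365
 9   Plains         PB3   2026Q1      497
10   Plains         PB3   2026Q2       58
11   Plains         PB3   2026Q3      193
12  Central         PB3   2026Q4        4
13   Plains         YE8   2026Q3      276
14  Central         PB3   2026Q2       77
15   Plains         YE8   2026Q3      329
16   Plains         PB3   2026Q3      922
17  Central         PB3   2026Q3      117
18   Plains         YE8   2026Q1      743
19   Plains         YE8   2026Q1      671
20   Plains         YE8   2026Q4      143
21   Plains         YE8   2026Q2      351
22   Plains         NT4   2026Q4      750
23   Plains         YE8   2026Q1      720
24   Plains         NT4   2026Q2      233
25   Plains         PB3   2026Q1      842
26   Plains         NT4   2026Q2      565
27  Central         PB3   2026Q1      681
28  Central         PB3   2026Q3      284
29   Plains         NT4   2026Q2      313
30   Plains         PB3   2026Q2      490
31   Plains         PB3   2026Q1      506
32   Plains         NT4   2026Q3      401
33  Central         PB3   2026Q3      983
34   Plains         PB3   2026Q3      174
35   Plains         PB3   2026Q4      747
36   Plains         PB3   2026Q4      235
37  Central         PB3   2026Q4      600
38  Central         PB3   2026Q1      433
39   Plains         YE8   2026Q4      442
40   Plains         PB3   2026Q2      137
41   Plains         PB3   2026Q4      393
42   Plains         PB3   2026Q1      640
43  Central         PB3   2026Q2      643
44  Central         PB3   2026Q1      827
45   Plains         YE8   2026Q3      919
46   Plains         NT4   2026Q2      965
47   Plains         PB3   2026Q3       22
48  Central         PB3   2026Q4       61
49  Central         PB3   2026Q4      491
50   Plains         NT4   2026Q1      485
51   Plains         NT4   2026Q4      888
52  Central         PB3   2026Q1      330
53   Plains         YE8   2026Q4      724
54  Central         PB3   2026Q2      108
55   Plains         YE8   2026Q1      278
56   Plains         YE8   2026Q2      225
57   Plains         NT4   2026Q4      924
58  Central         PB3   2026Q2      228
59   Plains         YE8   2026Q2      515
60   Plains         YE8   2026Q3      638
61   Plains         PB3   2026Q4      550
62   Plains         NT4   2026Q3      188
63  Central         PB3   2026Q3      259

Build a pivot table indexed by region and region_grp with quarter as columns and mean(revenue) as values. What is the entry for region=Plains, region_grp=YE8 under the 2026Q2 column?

Rows with region=Plains, region_grp=YE8 and quarter=2026Q2: revenue values are 413, 351, 225, 515.
(413 + 351 + 225 + 515) / 4 = 376.

376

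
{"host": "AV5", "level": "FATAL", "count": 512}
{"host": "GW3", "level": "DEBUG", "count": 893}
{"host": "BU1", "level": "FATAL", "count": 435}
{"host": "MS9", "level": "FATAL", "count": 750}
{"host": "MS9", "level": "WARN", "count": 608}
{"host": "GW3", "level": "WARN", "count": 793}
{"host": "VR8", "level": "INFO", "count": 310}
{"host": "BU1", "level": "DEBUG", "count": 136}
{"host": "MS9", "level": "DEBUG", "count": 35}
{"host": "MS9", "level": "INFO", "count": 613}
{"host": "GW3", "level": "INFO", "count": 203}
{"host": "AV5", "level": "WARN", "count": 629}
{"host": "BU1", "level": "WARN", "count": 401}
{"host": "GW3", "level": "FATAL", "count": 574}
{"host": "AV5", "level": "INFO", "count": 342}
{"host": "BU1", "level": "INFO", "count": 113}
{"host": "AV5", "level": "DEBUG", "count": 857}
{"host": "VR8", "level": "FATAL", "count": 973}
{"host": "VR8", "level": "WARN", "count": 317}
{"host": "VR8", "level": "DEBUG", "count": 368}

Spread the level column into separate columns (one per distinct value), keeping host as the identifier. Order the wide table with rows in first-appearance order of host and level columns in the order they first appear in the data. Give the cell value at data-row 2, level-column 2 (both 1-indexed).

With rows in first-appearance order of host, row 2 is host=GW3. level columns in first-appearance order: FATAL, DEBUG, WARN, INFO; column 2 is DEBUG.
Long rows with host=GW3, level=DEBUG: count = 893.

893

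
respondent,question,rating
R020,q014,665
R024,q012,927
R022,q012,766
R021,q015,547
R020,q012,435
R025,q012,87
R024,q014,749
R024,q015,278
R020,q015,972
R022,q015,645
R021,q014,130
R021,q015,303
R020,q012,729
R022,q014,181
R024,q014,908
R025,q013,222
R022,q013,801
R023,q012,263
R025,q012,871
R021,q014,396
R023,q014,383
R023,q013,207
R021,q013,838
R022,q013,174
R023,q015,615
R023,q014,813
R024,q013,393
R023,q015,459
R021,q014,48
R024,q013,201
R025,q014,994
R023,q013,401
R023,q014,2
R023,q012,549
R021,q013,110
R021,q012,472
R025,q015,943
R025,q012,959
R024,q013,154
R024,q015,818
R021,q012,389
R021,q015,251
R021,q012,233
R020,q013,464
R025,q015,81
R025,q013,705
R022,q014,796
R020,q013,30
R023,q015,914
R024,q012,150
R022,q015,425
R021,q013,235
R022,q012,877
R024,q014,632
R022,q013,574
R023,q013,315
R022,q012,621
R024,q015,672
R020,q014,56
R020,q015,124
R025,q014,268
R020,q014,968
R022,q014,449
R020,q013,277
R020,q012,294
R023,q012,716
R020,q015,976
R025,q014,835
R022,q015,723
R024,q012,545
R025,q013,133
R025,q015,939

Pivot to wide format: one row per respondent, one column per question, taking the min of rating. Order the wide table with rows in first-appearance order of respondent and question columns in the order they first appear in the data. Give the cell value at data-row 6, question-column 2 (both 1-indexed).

263

With rows in first-appearance order of respondent, row 6 is respondent=R023. question columns in first-appearance order: q014, q012, q015, q013; column 2 is q012.
Long rows with respondent=R023, question=q012: min(263, 549, 716) = 263.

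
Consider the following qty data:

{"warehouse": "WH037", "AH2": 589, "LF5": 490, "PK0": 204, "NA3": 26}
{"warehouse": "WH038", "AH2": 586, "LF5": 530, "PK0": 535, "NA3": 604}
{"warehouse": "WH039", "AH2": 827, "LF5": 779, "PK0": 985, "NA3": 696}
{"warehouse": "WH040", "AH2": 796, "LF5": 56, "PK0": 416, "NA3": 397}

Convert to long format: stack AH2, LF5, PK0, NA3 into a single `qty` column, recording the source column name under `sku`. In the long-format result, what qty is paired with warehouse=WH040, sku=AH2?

Unpivoting turns each (warehouse, wide-column) pair into one long row.
The wide cell at row WH040, column AH2 holds 796, so the long row (WH040, AH2) has qty=796.

796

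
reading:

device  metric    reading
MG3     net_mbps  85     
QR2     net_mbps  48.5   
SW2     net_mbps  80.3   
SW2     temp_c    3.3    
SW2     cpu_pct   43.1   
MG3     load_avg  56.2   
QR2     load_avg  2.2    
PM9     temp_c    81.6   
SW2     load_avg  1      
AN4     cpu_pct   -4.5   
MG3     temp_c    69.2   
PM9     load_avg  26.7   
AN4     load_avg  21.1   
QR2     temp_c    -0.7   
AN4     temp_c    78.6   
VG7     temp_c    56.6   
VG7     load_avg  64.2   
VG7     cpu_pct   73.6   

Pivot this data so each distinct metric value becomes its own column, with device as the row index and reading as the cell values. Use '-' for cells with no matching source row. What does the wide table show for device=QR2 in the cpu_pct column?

No long-format row has device=QR2 and metric=cpu_pct, so the cell is -.

-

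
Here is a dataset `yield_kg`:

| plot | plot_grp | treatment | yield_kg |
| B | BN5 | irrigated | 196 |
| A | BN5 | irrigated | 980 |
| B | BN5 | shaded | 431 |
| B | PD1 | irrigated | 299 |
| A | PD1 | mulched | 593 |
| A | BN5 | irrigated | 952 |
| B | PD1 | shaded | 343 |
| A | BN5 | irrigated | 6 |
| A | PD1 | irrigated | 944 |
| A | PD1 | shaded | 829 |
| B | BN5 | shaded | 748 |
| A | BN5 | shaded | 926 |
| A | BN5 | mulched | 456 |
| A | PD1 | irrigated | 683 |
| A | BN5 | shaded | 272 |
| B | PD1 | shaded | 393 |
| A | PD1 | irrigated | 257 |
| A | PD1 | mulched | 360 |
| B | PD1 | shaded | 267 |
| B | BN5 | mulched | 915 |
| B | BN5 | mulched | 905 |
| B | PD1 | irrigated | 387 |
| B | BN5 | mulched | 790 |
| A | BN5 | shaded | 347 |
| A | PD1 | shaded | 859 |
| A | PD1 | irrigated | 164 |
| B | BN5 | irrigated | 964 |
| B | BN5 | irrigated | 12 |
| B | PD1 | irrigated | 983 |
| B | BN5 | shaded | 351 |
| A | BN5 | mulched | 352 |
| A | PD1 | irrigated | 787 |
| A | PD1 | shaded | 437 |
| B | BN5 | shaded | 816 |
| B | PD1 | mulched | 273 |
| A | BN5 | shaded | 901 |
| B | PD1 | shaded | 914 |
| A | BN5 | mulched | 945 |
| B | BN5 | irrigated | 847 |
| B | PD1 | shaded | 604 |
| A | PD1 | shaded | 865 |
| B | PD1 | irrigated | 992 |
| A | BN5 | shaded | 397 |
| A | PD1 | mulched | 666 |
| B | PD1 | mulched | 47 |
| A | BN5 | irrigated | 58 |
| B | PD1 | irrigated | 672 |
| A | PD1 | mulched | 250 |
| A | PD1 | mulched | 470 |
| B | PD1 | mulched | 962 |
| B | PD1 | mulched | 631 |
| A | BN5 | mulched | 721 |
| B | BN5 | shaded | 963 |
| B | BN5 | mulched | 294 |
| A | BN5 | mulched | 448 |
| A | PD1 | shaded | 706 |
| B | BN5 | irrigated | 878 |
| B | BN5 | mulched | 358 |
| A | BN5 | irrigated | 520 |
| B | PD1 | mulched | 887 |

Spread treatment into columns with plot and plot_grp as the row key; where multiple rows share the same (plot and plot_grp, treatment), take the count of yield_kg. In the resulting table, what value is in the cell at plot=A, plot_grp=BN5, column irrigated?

5

Rows with plot=A, plot_grp=BN5 and treatment=irrigated: yield_kg values are 980, 952, 6, 58, 520.
5 rows match — count = 5.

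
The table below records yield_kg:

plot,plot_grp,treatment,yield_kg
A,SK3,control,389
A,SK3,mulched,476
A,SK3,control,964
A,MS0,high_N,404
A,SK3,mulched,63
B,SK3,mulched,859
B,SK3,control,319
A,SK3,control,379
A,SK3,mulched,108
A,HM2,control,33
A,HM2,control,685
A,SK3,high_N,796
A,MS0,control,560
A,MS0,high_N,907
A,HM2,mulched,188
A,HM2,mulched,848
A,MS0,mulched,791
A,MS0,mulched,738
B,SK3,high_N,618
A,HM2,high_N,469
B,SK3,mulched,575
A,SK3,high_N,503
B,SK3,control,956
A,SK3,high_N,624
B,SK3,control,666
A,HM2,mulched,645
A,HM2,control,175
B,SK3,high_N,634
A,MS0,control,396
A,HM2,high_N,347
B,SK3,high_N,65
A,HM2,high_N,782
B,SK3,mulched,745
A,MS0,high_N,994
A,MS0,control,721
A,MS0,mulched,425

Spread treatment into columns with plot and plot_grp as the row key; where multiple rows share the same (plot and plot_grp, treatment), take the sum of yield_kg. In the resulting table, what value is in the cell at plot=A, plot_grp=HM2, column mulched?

Rows with plot=A, plot_grp=HM2 and treatment=mulched: yield_kg values are 188, 848, 645.
188 + 848 + 645 = 1681.

1681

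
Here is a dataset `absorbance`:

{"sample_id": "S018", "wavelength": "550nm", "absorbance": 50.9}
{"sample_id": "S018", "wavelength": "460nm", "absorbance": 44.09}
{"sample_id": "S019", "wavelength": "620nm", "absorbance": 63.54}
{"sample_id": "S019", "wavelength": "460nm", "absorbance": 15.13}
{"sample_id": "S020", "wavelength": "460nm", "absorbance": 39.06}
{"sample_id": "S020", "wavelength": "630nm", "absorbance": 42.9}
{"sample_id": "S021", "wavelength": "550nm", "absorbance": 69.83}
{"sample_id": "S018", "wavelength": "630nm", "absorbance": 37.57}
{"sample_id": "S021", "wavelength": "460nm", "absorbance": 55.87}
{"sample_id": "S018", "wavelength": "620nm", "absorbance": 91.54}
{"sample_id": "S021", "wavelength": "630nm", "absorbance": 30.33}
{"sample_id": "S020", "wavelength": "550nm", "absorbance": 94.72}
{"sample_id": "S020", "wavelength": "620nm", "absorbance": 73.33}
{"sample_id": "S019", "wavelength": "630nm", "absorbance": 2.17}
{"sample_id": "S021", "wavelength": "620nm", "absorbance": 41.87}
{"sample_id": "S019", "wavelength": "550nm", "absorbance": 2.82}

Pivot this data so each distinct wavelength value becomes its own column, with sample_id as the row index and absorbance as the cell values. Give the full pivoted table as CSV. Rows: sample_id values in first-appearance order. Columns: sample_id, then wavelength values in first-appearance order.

sample_id,550nm,460nm,620nm,630nm
S018,50.9,44.09,91.54,37.57
S019,2.82,15.13,63.54,2.17
S020,94.72,39.06,73.33,42.9
S021,69.83,55.87,41.87,30.33

Columns: sample_id plus the 4 distinct wavelength values (550nm, 460nm, 620nm, 630nm).
For example, row S018 column 550nm takes absorbance=50.9 from the long row (S018, 550nm).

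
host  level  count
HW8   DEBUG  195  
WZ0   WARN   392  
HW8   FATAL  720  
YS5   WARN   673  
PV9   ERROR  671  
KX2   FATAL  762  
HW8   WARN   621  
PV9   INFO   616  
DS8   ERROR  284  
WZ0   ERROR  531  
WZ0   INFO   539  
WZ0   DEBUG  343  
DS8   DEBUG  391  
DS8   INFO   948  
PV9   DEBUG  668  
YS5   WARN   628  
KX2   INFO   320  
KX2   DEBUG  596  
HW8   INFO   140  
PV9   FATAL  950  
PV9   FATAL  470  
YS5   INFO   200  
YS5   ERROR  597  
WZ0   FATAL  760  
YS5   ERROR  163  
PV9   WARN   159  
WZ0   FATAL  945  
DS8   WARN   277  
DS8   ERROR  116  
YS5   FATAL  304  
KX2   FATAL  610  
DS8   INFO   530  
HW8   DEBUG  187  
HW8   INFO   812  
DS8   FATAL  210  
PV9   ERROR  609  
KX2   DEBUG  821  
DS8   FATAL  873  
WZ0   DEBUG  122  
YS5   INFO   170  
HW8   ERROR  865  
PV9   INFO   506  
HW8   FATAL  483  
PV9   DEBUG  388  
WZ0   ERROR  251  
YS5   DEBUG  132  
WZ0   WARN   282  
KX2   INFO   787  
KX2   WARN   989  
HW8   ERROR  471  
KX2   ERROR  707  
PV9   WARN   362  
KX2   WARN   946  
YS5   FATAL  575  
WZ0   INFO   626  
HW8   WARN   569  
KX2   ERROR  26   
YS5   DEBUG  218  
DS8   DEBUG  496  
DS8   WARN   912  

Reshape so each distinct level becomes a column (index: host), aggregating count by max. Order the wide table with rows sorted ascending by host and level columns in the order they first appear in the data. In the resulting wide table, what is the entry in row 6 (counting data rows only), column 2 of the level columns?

673

With rows sorted ascending by host, row 6 is host=YS5. level columns in first-appearance order: DEBUG, WARN, FATAL, ERROR, INFO; column 2 is WARN.
Long rows with host=YS5, level=WARN: max(673, 628) = 673.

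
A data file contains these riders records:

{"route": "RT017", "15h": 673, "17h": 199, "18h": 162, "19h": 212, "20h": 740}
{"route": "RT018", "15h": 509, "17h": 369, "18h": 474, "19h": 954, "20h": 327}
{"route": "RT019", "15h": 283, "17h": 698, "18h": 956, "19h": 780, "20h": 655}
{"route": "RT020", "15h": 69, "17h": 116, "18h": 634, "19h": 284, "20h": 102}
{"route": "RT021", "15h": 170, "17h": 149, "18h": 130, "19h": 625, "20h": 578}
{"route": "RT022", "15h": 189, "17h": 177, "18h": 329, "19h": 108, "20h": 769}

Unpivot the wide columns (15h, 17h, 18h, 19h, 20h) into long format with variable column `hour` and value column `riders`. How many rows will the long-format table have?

6 route values × 5 melted columns = 30 rows.

30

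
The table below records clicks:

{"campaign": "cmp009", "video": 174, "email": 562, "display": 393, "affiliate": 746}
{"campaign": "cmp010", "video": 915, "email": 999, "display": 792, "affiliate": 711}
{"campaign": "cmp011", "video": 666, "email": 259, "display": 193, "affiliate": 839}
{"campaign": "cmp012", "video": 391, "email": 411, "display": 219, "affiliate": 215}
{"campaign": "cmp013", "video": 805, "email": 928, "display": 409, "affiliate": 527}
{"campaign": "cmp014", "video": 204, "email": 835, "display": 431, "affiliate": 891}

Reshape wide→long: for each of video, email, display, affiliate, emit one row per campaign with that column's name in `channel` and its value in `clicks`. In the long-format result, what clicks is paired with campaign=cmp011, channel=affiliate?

Unpivoting turns each (campaign, wide-column) pair into one long row.
The wide cell at row cmp011, column affiliate holds 839, so the long row (cmp011, affiliate) has clicks=839.

839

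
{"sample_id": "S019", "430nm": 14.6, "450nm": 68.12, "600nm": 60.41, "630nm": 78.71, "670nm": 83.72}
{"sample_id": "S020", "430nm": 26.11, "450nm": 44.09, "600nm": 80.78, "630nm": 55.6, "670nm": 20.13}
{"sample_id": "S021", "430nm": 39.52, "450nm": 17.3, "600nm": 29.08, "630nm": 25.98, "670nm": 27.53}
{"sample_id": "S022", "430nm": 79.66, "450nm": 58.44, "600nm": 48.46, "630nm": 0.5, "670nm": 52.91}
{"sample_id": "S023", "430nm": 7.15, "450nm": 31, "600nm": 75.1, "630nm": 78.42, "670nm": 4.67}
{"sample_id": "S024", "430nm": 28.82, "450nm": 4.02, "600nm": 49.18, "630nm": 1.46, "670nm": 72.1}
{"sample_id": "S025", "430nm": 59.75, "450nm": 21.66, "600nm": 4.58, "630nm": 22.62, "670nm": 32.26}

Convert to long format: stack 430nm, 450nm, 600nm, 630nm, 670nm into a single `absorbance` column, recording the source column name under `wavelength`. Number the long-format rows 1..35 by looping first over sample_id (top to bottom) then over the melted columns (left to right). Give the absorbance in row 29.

35 rows total (7 × 5). Row 29: index ⌊(29-1)/5⌋ = 5 into sample_id → S024; (29-1) mod 5 = 3 into the melted columns → 630nm.
So row 29 is (S024, 630nm, 1.46); absorbance = 1.46.

1.46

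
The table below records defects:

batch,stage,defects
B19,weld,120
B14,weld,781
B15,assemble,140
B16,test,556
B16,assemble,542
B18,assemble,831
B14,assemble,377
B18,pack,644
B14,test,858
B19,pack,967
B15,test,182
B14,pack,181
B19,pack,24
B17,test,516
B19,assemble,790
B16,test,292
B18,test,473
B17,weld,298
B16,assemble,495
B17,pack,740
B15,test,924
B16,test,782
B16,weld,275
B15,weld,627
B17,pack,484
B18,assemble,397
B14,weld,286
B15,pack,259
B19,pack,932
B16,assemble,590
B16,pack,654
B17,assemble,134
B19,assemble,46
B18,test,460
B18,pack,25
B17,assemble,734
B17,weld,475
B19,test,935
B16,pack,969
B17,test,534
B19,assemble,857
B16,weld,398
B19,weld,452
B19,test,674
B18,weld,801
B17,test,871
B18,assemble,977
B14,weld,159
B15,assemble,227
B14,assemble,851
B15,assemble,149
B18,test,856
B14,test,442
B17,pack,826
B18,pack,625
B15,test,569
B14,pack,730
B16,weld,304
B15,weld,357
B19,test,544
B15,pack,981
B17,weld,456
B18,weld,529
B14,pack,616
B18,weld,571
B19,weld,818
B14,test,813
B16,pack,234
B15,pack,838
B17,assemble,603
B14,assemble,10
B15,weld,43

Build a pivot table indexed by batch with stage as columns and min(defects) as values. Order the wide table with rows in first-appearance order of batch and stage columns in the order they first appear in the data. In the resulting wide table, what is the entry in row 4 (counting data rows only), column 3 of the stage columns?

With rows in first-appearance order of batch, row 4 is batch=B16. stage columns in first-appearance order: weld, assemble, test, pack; column 3 is test.
Long rows with batch=B16, stage=test: min(556, 292, 782) = 292.

292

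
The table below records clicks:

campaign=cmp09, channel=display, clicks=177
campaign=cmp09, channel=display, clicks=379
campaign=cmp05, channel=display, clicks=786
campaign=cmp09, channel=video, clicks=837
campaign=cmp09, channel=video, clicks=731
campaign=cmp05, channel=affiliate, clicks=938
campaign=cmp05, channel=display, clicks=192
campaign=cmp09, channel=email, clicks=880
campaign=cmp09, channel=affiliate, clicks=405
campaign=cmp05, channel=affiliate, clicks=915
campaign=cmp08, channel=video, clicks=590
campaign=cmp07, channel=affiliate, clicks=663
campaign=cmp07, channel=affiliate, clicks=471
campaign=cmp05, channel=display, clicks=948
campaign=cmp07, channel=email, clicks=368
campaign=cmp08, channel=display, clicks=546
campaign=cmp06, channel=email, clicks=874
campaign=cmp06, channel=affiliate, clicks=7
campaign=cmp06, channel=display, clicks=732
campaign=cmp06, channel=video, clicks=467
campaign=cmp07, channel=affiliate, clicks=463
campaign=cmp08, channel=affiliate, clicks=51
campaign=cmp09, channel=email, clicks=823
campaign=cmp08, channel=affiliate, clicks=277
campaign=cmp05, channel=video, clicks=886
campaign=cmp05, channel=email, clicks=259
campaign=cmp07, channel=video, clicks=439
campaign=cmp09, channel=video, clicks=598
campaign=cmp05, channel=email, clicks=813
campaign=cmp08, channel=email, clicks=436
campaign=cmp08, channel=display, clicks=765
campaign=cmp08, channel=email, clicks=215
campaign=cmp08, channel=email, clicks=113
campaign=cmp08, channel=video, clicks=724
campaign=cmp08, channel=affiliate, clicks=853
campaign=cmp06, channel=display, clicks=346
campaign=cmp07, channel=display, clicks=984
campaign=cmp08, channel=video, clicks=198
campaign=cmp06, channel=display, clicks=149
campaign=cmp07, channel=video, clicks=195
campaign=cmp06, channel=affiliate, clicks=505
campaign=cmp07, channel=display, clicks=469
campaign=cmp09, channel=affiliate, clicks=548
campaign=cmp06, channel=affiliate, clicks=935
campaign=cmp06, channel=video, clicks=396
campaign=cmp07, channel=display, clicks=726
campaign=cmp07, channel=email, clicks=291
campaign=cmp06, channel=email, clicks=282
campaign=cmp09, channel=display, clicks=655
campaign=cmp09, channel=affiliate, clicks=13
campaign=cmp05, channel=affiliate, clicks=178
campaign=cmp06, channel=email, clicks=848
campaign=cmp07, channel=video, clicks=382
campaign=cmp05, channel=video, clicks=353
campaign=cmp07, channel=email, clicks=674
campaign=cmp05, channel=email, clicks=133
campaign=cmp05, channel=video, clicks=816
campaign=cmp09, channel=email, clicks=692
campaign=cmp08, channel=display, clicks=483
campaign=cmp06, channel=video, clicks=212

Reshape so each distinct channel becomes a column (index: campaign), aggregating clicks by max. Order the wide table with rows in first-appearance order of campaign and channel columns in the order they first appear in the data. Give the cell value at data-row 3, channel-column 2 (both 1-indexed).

724

With rows in first-appearance order of campaign, row 3 is campaign=cmp08. channel columns in first-appearance order: display, video, affiliate, email; column 2 is video.
Long rows with campaign=cmp08, channel=video: max(590, 724, 198) = 724.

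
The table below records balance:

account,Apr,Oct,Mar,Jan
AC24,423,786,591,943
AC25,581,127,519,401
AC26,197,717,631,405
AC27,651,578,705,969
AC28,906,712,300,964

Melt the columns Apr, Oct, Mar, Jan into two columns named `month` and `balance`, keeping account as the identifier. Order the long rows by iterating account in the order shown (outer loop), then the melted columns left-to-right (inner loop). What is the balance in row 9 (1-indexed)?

197

20 rows total (5 × 4). Row 9: index ⌊(9-1)/4⌋ = 2 into account → AC26; (9-1) mod 4 = 0 into the melted columns → Apr.
So row 9 is (AC26, Apr, 197); balance = 197.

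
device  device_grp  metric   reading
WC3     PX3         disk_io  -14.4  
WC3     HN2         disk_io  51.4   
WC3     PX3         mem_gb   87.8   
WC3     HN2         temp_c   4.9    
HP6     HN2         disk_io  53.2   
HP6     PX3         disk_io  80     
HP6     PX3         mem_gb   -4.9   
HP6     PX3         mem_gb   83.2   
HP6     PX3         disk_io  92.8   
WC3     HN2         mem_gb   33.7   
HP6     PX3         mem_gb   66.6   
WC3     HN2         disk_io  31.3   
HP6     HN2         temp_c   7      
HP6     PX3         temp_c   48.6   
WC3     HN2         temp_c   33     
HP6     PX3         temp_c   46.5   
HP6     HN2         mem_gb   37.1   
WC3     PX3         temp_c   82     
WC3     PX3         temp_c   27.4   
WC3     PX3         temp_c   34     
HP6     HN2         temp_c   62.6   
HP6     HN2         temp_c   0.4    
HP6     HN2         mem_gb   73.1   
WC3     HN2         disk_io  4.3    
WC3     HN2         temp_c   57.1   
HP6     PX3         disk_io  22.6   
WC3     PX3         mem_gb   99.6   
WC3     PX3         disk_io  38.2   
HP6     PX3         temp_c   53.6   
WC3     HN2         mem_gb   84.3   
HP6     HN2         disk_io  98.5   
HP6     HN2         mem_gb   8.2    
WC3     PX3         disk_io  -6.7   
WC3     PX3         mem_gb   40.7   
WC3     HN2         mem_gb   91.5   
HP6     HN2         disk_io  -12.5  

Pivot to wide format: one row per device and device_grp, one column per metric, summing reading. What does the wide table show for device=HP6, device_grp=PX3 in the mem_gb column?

Rows with device=HP6, device_grp=PX3 and metric=mem_gb: reading values are -4.9, 83.2, 66.6.
-4.9 + 83.2 + 66.6 = 144.9.

144.9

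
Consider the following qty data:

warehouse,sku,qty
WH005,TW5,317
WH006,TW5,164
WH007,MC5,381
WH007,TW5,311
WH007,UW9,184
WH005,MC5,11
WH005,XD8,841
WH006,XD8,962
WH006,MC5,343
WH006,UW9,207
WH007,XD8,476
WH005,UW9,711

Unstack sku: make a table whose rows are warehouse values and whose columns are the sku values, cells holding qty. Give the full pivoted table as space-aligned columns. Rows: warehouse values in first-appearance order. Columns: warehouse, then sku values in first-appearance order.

warehouse  TW5  MC5  UW9  XD8
WH005      317  11   711  841
WH006      164  343  207  962
WH007      311  381  184  476

Columns: warehouse plus the 4 distinct sku values (TW5, MC5, UW9, XD8).
For example, row WH005 column TW5 takes qty=317 from the long row (WH005, TW5).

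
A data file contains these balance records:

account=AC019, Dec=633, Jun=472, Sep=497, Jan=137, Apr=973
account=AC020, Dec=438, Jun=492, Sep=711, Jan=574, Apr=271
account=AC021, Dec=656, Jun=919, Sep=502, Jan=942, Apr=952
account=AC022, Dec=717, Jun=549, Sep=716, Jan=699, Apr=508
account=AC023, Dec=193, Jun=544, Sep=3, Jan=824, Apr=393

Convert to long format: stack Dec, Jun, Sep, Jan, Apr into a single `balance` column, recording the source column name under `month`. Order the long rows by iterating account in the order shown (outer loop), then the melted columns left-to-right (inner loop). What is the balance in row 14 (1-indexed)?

942

25 rows total (5 × 5). Row 14: index ⌊(14-1)/5⌋ = 2 into account → AC021; (14-1) mod 5 = 3 into the melted columns → Jan.
So row 14 is (AC021, Jan, 942); balance = 942.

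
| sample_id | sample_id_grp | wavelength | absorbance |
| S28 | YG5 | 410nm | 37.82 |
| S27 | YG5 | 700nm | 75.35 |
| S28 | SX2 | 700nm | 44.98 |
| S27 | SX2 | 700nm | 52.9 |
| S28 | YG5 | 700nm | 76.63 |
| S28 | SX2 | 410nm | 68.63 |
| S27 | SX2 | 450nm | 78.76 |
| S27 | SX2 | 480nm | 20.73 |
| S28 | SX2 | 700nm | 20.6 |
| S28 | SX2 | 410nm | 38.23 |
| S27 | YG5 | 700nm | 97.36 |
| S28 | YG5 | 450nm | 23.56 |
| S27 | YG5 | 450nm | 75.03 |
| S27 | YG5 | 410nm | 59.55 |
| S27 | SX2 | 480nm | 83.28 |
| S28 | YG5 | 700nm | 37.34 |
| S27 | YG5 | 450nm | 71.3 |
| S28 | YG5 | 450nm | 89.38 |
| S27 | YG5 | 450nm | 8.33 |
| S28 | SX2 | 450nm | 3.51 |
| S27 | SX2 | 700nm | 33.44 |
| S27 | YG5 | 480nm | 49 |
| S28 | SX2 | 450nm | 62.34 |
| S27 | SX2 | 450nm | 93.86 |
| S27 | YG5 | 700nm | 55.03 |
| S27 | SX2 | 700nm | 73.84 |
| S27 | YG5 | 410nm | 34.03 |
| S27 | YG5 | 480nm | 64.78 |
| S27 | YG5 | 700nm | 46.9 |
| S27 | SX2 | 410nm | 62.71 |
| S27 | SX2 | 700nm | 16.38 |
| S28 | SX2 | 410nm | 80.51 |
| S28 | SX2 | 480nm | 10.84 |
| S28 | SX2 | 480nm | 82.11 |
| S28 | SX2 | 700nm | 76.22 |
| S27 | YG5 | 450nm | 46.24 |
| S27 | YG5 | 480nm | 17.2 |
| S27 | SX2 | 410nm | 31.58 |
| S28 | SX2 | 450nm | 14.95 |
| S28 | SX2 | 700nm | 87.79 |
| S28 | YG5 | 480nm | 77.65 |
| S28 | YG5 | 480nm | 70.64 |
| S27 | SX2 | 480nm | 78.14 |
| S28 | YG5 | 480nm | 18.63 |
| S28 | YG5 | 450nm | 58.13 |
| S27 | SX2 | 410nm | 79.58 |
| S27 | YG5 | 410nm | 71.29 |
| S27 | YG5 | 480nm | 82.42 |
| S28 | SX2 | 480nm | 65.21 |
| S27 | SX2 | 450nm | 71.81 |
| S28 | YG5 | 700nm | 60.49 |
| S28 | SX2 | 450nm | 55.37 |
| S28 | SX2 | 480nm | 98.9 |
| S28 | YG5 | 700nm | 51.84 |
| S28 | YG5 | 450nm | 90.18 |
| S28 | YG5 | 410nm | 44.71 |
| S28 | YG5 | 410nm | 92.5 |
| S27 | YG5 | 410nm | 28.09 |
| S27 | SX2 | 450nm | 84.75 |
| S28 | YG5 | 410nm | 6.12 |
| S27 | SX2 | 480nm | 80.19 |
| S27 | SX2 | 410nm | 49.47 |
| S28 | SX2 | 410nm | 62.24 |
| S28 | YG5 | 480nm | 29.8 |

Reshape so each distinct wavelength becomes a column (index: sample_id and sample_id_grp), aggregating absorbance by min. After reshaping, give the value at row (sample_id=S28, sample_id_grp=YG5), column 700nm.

Rows with sample_id=S28, sample_id_grp=YG5 and wavelength=700nm: absorbance values are 76.63, 37.34, 60.49, 51.84.
min(76.63, 37.34, 60.49, 51.84) = 37.34.

37.34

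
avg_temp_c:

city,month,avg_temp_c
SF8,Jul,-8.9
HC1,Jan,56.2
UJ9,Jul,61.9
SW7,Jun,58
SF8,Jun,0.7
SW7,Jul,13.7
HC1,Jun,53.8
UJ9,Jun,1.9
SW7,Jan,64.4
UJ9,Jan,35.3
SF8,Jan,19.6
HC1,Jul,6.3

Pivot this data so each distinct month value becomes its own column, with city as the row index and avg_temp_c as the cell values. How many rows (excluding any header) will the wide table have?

4 distinct city values → 4 rows.

4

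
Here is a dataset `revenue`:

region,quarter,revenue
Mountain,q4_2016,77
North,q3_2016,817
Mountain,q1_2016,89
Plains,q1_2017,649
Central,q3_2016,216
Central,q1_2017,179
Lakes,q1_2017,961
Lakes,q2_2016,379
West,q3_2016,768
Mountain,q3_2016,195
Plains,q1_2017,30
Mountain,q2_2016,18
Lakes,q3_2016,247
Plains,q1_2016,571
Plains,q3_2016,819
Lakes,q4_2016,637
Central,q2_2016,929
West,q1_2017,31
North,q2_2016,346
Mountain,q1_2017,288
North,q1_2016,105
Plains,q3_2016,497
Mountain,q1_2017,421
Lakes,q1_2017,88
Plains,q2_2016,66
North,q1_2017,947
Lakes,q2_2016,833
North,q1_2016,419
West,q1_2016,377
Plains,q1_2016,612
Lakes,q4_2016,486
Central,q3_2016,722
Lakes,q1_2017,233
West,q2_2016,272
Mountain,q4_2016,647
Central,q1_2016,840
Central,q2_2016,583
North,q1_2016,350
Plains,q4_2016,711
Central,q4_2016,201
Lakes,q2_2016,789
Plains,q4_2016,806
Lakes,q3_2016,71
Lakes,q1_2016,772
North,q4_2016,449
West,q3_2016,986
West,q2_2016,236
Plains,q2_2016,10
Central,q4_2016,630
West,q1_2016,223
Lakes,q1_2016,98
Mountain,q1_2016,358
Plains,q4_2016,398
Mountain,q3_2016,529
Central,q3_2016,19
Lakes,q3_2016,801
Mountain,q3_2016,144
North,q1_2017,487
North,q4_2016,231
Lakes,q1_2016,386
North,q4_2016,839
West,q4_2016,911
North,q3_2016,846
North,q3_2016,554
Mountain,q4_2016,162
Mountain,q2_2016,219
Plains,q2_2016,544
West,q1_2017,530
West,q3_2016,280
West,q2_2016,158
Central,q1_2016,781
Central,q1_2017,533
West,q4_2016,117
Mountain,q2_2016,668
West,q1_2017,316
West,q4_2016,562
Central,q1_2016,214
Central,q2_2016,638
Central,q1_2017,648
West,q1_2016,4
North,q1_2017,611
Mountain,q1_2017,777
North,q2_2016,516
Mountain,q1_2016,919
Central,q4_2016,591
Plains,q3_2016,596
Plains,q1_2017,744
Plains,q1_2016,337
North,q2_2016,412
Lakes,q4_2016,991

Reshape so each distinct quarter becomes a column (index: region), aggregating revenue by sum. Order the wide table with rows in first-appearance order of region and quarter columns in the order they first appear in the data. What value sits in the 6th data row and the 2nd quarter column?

With rows in first-appearance order of region, row 6 is region=West. quarter columns in first-appearance order: q4_2016, q3_2016, q1_2016, q1_2017, q2_2016; column 2 is q3_2016.
Long rows with region=West, quarter=q3_2016: 768 + 986 + 280 = 2034.

2034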